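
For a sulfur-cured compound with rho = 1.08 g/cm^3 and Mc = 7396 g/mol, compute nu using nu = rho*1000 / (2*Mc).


nu = rho * 1000 / (2 * Mc)
nu = 1.08 * 1000 / (2 * 7396)
nu = 1080.0 / 14792
nu = 0.0730 mol/L

0.0730 mol/L


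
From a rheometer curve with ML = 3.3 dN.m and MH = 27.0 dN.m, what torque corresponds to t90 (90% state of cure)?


M90 = ML + 0.9 * (MH - ML)
M90 = 3.3 + 0.9 * (27.0 - 3.3)
M90 = 3.3 + 0.9 * 23.7
M90 = 24.63 dN.m

24.63 dN.m


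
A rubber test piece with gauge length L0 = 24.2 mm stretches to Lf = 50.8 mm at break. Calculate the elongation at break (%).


Elongation = (Lf - L0) / L0 * 100
= (50.8 - 24.2) / 24.2 * 100
= 26.6 / 24.2 * 100
= 109.9%

109.9%


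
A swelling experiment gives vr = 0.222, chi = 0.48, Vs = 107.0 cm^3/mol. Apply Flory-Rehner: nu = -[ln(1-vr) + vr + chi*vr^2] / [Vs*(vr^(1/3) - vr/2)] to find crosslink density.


ln(1 - vr) = ln(1 - 0.222) = -0.2510
Numerator = -((-0.2510) + 0.222 + 0.48 * 0.222^2) = 0.0054
Denominator = 107.0 * (0.222^(1/3) - 0.222/2) = 52.9120
nu = 0.0054 / 52.9120 = 1.0154e-04 mol/cm^3

1.0154e-04 mol/cm^3


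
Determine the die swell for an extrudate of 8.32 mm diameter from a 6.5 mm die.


Die swell ratio = D_extrudate / D_die
= 8.32 / 6.5
= 1.28

Die swell = 1.28


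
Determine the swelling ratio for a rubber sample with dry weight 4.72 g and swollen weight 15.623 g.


Q = W_swollen / W_dry
Q = 15.623 / 4.72
Q = 3.31

Q = 3.31


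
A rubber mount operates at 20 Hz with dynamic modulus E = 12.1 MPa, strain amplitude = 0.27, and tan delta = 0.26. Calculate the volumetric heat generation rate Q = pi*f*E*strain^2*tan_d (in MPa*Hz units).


Q = pi * f * E * strain^2 * tan_d
= pi * 20 * 12.1 * 0.27^2 * 0.26
= pi * 20 * 12.1 * 0.0729 * 0.26
= 14.4101

Q = 14.4101


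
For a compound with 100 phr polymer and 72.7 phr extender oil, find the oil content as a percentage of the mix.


Oil % = oil / (100 + oil) * 100
= 72.7 / (100 + 72.7) * 100
= 72.7 / 172.7 * 100
= 42.1%

42.1%


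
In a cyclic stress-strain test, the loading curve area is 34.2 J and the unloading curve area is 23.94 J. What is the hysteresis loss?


Hysteresis loss = loading - unloading
= 34.2 - 23.94
= 10.26 J

10.26 J


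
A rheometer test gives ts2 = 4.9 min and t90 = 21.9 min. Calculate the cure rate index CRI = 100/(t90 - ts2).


CRI = 100 / (t90 - ts2)
= 100 / (21.9 - 4.9)
= 100 / 17.0
= 5.88 min^-1

5.88 min^-1


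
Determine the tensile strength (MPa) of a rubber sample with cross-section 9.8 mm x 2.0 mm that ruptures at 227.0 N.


Area = width * thickness = 9.8 * 2.0 = 19.6 mm^2
TS = force / area = 227.0 / 19.6 = 11.58 MPa

11.58 MPa


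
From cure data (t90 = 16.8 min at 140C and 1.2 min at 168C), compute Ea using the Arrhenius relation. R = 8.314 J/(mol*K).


T1 = 413.15 K, T2 = 441.15 K
1/T1 - 1/T2 = 1.5363e-04
ln(t1/t2) = ln(16.8/1.2) = 2.6391
Ea = 8.314 * 2.6391 / 1.5363e-04 = 142821.9157 J/mol
Ea = 142.82 kJ/mol

142.82 kJ/mol


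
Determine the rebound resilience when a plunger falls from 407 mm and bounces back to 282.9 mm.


Resilience = h_rebound / h_drop * 100
= 282.9 / 407 * 100
= 69.5%

69.5%


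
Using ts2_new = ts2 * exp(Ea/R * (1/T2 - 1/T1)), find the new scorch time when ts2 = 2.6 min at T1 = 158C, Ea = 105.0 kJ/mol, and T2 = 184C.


Convert temperatures: T1 = 158 + 273.15 = 431.15 K, T2 = 184 + 273.15 = 457.15 K
ts2_new = 2.6 * exp(105000 / 8.314 * (1/457.15 - 1/431.15))
1/T2 - 1/T1 = -1.3191e-04
ts2_new = 0.49 min

0.49 min


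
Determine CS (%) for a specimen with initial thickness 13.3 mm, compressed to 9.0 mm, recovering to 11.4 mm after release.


CS = (t0 - recovered) / (t0 - ts) * 100
= (13.3 - 11.4) / (13.3 - 9.0) * 100
= 1.9 / 4.3 * 100
= 44.2%

44.2%


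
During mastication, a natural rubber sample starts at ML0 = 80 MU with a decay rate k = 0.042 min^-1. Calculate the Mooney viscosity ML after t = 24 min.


ML = ML0 * exp(-k * t)
ML = 80 * exp(-0.042 * 24)
ML = 80 * 0.3649
ML = 29.2 MU

29.2 MU


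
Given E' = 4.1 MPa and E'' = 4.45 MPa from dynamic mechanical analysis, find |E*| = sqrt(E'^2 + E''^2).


|E*| = sqrt(E'^2 + E''^2)
= sqrt(4.1^2 + 4.45^2)
= sqrt(16.8100 + 19.8025)
= 6.051 MPa

6.051 MPa


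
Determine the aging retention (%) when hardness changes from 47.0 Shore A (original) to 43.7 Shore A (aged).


Retention = aged / original * 100
= 43.7 / 47.0 * 100
= 93.0%

93.0%


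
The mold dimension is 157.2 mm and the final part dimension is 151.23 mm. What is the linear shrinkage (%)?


Shrinkage = (mold - part) / mold * 100
= (157.2 - 151.23) / 157.2 * 100
= 5.97 / 157.2 * 100
= 3.8%

3.8%


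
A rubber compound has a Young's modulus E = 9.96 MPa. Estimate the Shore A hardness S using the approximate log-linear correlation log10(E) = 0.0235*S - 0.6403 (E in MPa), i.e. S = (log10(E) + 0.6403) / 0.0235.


log10(E) = 0.0235*S - 0.6403  =>  S = (log10(E) + 0.6403) / 0.0235
log10(9.96) = 0.998259
S = (0.998259 + 0.6403) / 0.0235 = 1.638559 / 0.0235
S = 69.7

Shore A = 69.7


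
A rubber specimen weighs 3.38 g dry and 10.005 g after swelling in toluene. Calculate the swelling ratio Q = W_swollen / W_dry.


Q = W_swollen / W_dry
Q = 10.005 / 3.38
Q = 2.96

Q = 2.96


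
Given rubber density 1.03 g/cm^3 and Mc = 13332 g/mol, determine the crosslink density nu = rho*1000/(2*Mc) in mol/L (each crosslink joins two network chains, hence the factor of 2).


nu = rho * 1000 / (2 * Mc)
nu = 1.03 * 1000 / (2 * 13332)
nu = 1030.0 / 26664
nu = 0.0386 mol/L

0.0386 mol/L


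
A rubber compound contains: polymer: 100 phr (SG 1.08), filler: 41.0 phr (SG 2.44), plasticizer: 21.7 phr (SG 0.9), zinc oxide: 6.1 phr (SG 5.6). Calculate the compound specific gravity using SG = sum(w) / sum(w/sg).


Sum of weights = 168.8
Volume contributions:
  polymer: 100/1.08 = 92.5926
  filler: 41.0/2.44 = 16.8033
  plasticizer: 21.7/0.9 = 24.1111
  zinc oxide: 6.1/5.6 = 1.0893
Sum of volumes = 134.5963
SG = 168.8 / 134.5963 = 1.254

SG = 1.254


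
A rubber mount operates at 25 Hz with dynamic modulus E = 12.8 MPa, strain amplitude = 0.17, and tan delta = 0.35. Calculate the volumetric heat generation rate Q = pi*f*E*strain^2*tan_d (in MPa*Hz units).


Q = pi * f * E * strain^2 * tan_d
= pi * 25 * 12.8 * 0.17^2 * 0.35
= pi * 25 * 12.8 * 0.0289 * 0.35
= 10.1687

Q = 10.1687


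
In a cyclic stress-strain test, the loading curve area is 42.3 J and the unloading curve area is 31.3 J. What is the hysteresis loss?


Hysteresis loss = loading - unloading
= 42.3 - 31.3
= 11.0 J

11.0 J


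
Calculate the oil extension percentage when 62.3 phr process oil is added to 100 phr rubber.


Oil % = oil / (100 + oil) * 100
= 62.3 / (100 + 62.3) * 100
= 62.3 / 162.3 * 100
= 38.39%

38.39%


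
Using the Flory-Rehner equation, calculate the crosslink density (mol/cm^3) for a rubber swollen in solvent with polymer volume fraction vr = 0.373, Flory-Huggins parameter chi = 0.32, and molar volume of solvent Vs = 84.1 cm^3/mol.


ln(1 - vr) = ln(1 - 0.373) = -0.4668
Numerator = -((-0.4668) + 0.373 + 0.32 * 0.373^2) = 0.0493
Denominator = 84.1 * (0.373^(1/3) - 0.373/2) = 44.8539
nu = 0.0493 / 44.8539 = 0.0011 mol/cm^3

0.0011 mol/cm^3


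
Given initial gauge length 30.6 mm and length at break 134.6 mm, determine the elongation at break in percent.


Elongation = (Lf - L0) / L0 * 100
= (134.6 - 30.6) / 30.6 * 100
= 104.0 / 30.6 * 100
= 339.9%

339.9%


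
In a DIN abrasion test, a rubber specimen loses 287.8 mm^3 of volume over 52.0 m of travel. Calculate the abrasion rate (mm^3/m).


Rate = volume_loss / distance
= 287.8 / 52.0
= 5.535 mm^3/m

5.535 mm^3/m


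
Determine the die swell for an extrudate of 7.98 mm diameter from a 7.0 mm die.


Die swell ratio = D_extrudate / D_die
= 7.98 / 7.0
= 1.14

Die swell = 1.14


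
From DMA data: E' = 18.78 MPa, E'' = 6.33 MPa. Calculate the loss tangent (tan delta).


tan delta = E'' / E'
= 6.33 / 18.78
= 0.3371

tan delta = 0.3371


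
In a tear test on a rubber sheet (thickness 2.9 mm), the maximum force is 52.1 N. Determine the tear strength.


Tear strength = force / thickness
= 52.1 / 2.9
= 17.97 N/mm

17.97 N/mm


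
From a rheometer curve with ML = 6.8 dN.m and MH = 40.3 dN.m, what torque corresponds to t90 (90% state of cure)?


M90 = ML + 0.9 * (MH - ML)
M90 = 6.8 + 0.9 * (40.3 - 6.8)
M90 = 6.8 + 0.9 * 33.5
M90 = 36.95 dN.m

36.95 dN.m


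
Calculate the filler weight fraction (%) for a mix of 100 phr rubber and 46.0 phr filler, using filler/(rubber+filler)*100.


Filler % = filler / (rubber + filler) * 100
= 46.0 / (100 + 46.0) * 100
= 46.0 / 146.0 * 100
= 31.51%

31.51%


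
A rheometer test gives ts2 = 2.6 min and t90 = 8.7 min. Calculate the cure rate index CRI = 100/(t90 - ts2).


CRI = 100 / (t90 - ts2)
= 100 / (8.7 - 2.6)
= 100 / 6.1
= 16.39 min^-1

16.39 min^-1


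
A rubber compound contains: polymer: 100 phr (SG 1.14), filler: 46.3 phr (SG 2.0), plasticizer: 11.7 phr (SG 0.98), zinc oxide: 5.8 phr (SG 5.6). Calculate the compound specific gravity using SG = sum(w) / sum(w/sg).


Sum of weights = 163.8
Volume contributions:
  polymer: 100/1.14 = 87.7193
  filler: 46.3/2.0 = 23.1500
  plasticizer: 11.7/0.98 = 11.9388
  zinc oxide: 5.8/5.6 = 1.0357
Sum of volumes = 123.8438
SG = 163.8 / 123.8438 = 1.323

SG = 1.323


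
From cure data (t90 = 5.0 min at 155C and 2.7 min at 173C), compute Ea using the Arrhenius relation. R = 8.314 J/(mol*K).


T1 = 428.15 K, T2 = 446.15 K
1/T1 - 1/T2 = 9.4231e-05
ln(t1/t2) = ln(5.0/2.7) = 0.6162
Ea = 8.314 * 0.6162 / 9.4231e-05 = 54365.8629 J/mol
Ea = 54.37 kJ/mol

54.37 kJ/mol


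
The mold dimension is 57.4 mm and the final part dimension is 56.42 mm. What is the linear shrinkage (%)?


Shrinkage = (mold - part) / mold * 100
= (57.4 - 56.42) / 57.4 * 100
= 0.98 / 57.4 * 100
= 1.71%

1.71%


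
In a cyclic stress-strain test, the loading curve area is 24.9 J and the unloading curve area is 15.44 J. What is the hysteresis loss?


Hysteresis loss = loading - unloading
= 24.9 - 15.44
= 9.46 J

9.46 J


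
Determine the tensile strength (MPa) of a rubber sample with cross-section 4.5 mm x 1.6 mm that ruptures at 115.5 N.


Area = width * thickness = 4.5 * 1.6 = 7.2 mm^2
TS = force / area = 115.5 / 7.2 = 16.04 MPa

16.04 MPa


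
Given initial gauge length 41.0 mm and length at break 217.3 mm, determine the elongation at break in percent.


Elongation = (Lf - L0) / L0 * 100
= (217.3 - 41.0) / 41.0 * 100
= 176.3 / 41.0 * 100
= 430.0%

430.0%


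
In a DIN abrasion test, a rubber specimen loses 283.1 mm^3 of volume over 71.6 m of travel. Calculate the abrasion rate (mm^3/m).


Rate = volume_loss / distance
= 283.1 / 71.6
= 3.954 mm^3/m

3.954 mm^3/m


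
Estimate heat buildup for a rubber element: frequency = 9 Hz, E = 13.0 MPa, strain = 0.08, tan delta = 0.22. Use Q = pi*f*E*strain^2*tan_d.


Q = pi * f * E * strain^2 * tan_d
= pi * 9 * 13.0 * 0.08^2 * 0.22
= pi * 9 * 13.0 * 0.0064 * 0.22
= 0.5175

Q = 0.5175


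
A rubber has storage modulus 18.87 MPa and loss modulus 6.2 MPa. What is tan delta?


tan delta = E'' / E'
= 6.2 / 18.87
= 0.3286

tan delta = 0.3286


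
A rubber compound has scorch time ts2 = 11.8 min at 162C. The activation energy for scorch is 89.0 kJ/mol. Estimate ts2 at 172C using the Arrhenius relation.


Convert temperatures: T1 = 162 + 273.15 = 435.15 K, T2 = 172 + 273.15 = 445.15 K
ts2_new = 11.8 * exp(89000 / 8.314 * (1/445.15 - 1/435.15))
1/T2 - 1/T1 = -5.1624e-05
ts2_new = 6.79 min

6.79 min


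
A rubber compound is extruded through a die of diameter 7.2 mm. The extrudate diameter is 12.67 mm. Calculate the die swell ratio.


Die swell ratio = D_extrudate / D_die
= 12.67 / 7.2
= 1.76

Die swell = 1.76


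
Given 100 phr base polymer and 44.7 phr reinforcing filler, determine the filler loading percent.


Filler % = filler / (rubber + filler) * 100
= 44.7 / (100 + 44.7) * 100
= 44.7 / 144.7 * 100
= 30.89%

30.89%


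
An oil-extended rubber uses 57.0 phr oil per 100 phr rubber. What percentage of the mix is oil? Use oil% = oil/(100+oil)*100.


Oil % = oil / (100 + oil) * 100
= 57.0 / (100 + 57.0) * 100
= 57.0 / 157.0 * 100
= 36.31%

36.31%


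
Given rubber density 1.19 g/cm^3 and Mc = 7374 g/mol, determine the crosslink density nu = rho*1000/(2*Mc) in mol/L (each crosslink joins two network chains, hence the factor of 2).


nu = rho * 1000 / (2 * Mc)
nu = 1.19 * 1000 / (2 * 7374)
nu = 1190.0 / 14748
nu = 0.0807 mol/L

0.0807 mol/L


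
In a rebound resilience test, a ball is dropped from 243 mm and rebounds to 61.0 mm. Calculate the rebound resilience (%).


Resilience = h_rebound / h_drop * 100
= 61.0 / 243 * 100
= 25.1%

25.1%


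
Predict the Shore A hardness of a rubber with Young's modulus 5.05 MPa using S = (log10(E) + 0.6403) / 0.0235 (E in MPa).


log10(E) = 0.0235*S - 0.6403  =>  S = (log10(E) + 0.6403) / 0.0235
log10(5.05) = 0.703291
S = (0.703291 + 0.6403) / 0.0235 = 1.343591 / 0.0235
S = 57.2

Shore A = 57.2


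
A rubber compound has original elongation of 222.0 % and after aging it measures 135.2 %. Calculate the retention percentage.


Retention = aged / original * 100
= 135.2 / 222.0 * 100
= 60.9%

60.9%


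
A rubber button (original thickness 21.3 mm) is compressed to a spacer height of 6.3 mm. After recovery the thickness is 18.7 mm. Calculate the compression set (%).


CS = (t0 - recovered) / (t0 - ts) * 100
= (21.3 - 18.7) / (21.3 - 6.3) * 100
= 2.6 / 15.0 * 100
= 17.3%

17.3%


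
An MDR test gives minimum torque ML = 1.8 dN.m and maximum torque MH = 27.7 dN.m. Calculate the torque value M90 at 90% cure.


M90 = ML + 0.9 * (MH - ML)
M90 = 1.8 + 0.9 * (27.7 - 1.8)
M90 = 1.8 + 0.9 * 25.9
M90 = 25.11 dN.m

25.11 dN.m


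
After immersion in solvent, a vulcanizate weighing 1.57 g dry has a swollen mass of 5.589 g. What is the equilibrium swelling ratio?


Q = W_swollen / W_dry
Q = 5.589 / 1.57
Q = 3.56

Q = 3.56


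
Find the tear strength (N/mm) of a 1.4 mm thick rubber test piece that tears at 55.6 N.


Tear strength = force / thickness
= 55.6 / 1.4
= 39.71 N/mm

39.71 N/mm


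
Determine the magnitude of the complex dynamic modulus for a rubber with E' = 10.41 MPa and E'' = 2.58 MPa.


|E*| = sqrt(E'^2 + E''^2)
= sqrt(10.41^2 + 2.58^2)
= sqrt(108.3681 + 6.6564)
= 10.725 MPa

10.725 MPa


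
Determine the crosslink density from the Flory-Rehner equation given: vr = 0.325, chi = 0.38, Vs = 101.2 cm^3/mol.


ln(1 - vr) = ln(1 - 0.325) = -0.3930
Numerator = -((-0.3930) + 0.325 + 0.38 * 0.325^2) = 0.0279
Denominator = 101.2 * (0.325^(1/3) - 0.325/2) = 53.1335
nu = 0.0279 / 53.1335 = 5.2519e-04 mol/cm^3

5.2519e-04 mol/cm^3


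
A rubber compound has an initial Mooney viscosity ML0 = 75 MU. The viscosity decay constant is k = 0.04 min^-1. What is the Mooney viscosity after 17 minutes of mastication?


ML = ML0 * exp(-k * t)
ML = 75 * exp(-0.04 * 17)
ML = 75 * 0.5066
ML = 38.0 MU

38.0 MU


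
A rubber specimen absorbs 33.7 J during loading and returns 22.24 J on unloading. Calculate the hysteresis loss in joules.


Hysteresis loss = loading - unloading
= 33.7 - 22.24
= 11.46 J

11.46 J


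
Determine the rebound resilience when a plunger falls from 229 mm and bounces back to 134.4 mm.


Resilience = h_rebound / h_drop * 100
= 134.4 / 229 * 100
= 58.7%

58.7%


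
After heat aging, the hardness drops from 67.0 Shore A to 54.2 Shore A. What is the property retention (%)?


Retention = aged / original * 100
= 54.2 / 67.0 * 100
= 80.9%

80.9%


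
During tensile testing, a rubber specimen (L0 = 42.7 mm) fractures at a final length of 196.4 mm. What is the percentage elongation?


Elongation = (Lf - L0) / L0 * 100
= (196.4 - 42.7) / 42.7 * 100
= 153.7 / 42.7 * 100
= 360.0%

360.0%


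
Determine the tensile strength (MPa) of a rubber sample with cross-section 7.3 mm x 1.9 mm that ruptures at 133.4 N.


Area = width * thickness = 7.3 * 1.9 = 13.87 mm^2
TS = force / area = 133.4 / 13.87 = 9.62 MPa

9.62 MPa


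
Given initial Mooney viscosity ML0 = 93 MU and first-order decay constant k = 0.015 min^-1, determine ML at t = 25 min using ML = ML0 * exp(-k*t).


ML = ML0 * exp(-k * t)
ML = 93 * exp(-0.015 * 25)
ML = 93 * 0.6873
ML = 63.92 MU

63.92 MU


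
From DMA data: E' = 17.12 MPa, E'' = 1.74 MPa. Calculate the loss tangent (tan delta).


tan delta = E'' / E'
= 1.74 / 17.12
= 0.1016

tan delta = 0.1016


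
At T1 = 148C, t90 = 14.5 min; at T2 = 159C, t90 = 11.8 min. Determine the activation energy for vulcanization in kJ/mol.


T1 = 421.15 K, T2 = 432.15 K
1/T1 - 1/T2 = 6.0440e-05
ln(t1/t2) = ln(14.5/11.8) = 0.2060
Ea = 8.314 * 0.2060 / 6.0440e-05 = 28343.8876 J/mol
Ea = 28.34 kJ/mol

28.34 kJ/mol


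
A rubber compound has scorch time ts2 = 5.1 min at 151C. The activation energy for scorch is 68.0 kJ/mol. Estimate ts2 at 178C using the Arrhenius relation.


Convert temperatures: T1 = 151 + 273.15 = 424.15 K, T2 = 178 + 273.15 = 451.15 K
ts2_new = 5.1 * exp(68000 / 8.314 * (1/451.15 - 1/424.15))
1/T2 - 1/T1 = -1.4110e-04
ts2_new = 1.61 min

1.61 min


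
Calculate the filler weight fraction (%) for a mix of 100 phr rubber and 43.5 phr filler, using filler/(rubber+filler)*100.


Filler % = filler / (rubber + filler) * 100
= 43.5 / (100 + 43.5) * 100
= 43.5 / 143.5 * 100
= 30.31%

30.31%


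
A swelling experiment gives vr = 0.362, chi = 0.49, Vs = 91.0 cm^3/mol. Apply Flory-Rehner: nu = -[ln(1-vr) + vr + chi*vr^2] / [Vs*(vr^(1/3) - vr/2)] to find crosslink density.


ln(1 - vr) = ln(1 - 0.362) = -0.4494
Numerator = -((-0.4494) + 0.362 + 0.49 * 0.362^2) = 0.0232
Denominator = 91.0 * (0.362^(1/3) - 0.362/2) = 48.3841
nu = 0.0232 / 48.3841 = 4.7961e-04 mol/cm^3

4.7961e-04 mol/cm^3


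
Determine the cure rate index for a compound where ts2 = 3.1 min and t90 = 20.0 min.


CRI = 100 / (t90 - ts2)
= 100 / (20.0 - 3.1)
= 100 / 16.9
= 5.92 min^-1

5.92 min^-1


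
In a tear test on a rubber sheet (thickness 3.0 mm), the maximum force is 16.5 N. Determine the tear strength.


Tear strength = force / thickness
= 16.5 / 3.0
= 5.5 N/mm

5.5 N/mm


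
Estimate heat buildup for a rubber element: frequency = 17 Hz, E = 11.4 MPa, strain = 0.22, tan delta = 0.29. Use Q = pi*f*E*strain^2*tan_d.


Q = pi * f * E * strain^2 * tan_d
= pi * 17 * 11.4 * 0.22^2 * 0.29
= pi * 17 * 11.4 * 0.0484 * 0.29
= 8.5457

Q = 8.5457


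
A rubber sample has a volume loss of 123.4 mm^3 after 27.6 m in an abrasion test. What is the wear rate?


Rate = volume_loss / distance
= 123.4 / 27.6
= 4.471 mm^3/m

4.471 mm^3/m


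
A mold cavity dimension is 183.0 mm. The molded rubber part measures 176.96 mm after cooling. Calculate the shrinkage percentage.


Shrinkage = (mold - part) / mold * 100
= (183.0 - 176.96) / 183.0 * 100
= 6.04 / 183.0 * 100
= 3.3%

3.3%


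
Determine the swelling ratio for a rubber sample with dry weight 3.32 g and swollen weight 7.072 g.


Q = W_swollen / W_dry
Q = 7.072 / 3.32
Q = 2.13

Q = 2.13


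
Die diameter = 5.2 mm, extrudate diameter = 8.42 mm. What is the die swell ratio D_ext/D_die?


Die swell ratio = D_extrudate / D_die
= 8.42 / 5.2
= 1.619

Die swell = 1.619


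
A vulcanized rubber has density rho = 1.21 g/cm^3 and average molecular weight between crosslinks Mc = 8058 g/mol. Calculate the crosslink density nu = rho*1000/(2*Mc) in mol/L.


nu = rho * 1000 / (2 * Mc)
nu = 1.21 * 1000 / (2 * 8058)
nu = 1210.0 / 16116
nu = 0.0751 mol/L

0.0751 mol/L


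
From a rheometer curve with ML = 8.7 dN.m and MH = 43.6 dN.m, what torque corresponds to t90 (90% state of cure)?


M90 = ML + 0.9 * (MH - ML)
M90 = 8.7 + 0.9 * (43.6 - 8.7)
M90 = 8.7 + 0.9 * 34.9
M90 = 40.11 dN.m

40.11 dN.m


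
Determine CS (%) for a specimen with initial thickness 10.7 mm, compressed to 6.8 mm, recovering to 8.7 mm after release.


CS = (t0 - recovered) / (t0 - ts) * 100
= (10.7 - 8.7) / (10.7 - 6.8) * 100
= 2.0 / 3.9 * 100
= 51.3%

51.3%


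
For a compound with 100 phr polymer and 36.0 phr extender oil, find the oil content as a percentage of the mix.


Oil % = oil / (100 + oil) * 100
= 36.0 / (100 + 36.0) * 100
= 36.0 / 136.0 * 100
= 26.47%

26.47%


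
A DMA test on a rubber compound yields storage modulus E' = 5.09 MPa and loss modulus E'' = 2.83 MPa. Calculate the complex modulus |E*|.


|E*| = sqrt(E'^2 + E''^2)
= sqrt(5.09^2 + 2.83^2)
= sqrt(25.9081 + 8.0089)
= 5.824 MPa

5.824 MPa


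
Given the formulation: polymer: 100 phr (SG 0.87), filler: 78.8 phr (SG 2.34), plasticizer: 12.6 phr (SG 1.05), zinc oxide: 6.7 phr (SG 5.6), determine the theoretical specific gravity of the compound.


Sum of weights = 198.1
Volume contributions:
  polymer: 100/0.87 = 114.9425
  filler: 78.8/2.34 = 33.6752
  plasticizer: 12.6/1.05 = 12.0000
  zinc oxide: 6.7/5.6 = 1.1964
Sum of volumes = 161.8142
SG = 198.1 / 161.8142 = 1.224

SG = 1.224


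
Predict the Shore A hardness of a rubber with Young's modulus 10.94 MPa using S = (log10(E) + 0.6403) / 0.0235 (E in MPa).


log10(E) = 0.0235*S - 0.6403  =>  S = (log10(E) + 0.6403) / 0.0235
log10(10.94) = 1.039017
S = (1.039017 + 0.6403) / 0.0235 = 1.679317 / 0.0235
S = 71.5

Shore A = 71.5


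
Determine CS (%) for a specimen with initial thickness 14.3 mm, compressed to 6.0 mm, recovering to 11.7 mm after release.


CS = (t0 - recovered) / (t0 - ts) * 100
= (14.3 - 11.7) / (14.3 - 6.0) * 100
= 2.6 / 8.3 * 100
= 31.3%

31.3%


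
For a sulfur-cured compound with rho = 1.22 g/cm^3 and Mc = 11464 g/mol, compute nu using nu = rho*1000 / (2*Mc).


nu = rho * 1000 / (2 * Mc)
nu = 1.22 * 1000 / (2 * 11464)
nu = 1220.0 / 22928
nu = 0.0532 mol/L

0.0532 mol/L


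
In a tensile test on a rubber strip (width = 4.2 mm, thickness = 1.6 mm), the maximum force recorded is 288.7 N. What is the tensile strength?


Area = width * thickness = 4.2 * 1.6 = 6.72 mm^2
TS = force / area = 288.7 / 6.72 = 42.96 MPa

42.96 MPa


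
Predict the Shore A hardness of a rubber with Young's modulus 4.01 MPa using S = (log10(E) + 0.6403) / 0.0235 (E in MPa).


log10(E) = 0.0235*S - 0.6403  =>  S = (log10(E) + 0.6403) / 0.0235
log10(4.01) = 0.603144
S = (0.603144 + 0.6403) / 0.0235 = 1.243444 / 0.0235
S = 52.9

Shore A = 52.9


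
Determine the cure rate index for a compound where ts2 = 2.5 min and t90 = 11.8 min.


CRI = 100 / (t90 - ts2)
= 100 / (11.8 - 2.5)
= 100 / 9.3
= 10.75 min^-1

10.75 min^-1


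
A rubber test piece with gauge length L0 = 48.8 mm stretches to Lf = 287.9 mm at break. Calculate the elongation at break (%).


Elongation = (Lf - L0) / L0 * 100
= (287.9 - 48.8) / 48.8 * 100
= 239.1 / 48.8 * 100
= 490.0%

490.0%


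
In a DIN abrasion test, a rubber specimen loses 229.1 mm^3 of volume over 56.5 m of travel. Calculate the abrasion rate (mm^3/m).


Rate = volume_loss / distance
= 229.1 / 56.5
= 4.055 mm^3/m

4.055 mm^3/m


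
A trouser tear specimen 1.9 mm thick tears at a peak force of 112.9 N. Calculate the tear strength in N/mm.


Tear strength = force / thickness
= 112.9 / 1.9
= 59.42 N/mm

59.42 N/mm


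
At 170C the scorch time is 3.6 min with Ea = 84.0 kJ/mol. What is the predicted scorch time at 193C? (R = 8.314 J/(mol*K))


Convert temperatures: T1 = 170 + 273.15 = 443.15 K, T2 = 193 + 273.15 = 466.15 K
ts2_new = 3.6 * exp(84000 / 8.314 * (1/466.15 - 1/443.15))
1/T2 - 1/T1 = -1.1134e-04
ts2_new = 1.17 min

1.17 min


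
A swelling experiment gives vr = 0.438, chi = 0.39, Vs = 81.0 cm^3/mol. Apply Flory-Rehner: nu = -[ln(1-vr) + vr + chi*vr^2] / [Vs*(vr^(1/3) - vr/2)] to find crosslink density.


ln(1 - vr) = ln(1 - 0.438) = -0.5763
Numerator = -((-0.5763) + 0.438 + 0.39 * 0.438^2) = 0.0634
Denominator = 81.0 * (0.438^(1/3) - 0.438/2) = 43.7753
nu = 0.0634 / 43.7753 = 0.0014 mol/cm^3

0.0014 mol/cm^3


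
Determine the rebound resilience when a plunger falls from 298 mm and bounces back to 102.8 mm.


Resilience = h_rebound / h_drop * 100
= 102.8 / 298 * 100
= 34.5%

34.5%


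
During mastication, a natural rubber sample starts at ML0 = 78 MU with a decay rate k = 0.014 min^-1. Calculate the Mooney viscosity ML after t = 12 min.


ML = ML0 * exp(-k * t)
ML = 78 * exp(-0.014 * 12)
ML = 78 * 0.8454
ML = 65.94 MU

65.94 MU


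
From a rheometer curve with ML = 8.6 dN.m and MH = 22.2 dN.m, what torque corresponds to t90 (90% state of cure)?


M90 = ML + 0.9 * (MH - ML)
M90 = 8.6 + 0.9 * (22.2 - 8.6)
M90 = 8.6 + 0.9 * 13.6
M90 = 20.84 dN.m

20.84 dN.m


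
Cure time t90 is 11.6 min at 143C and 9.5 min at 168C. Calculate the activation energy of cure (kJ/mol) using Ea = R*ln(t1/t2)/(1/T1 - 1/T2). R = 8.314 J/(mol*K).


T1 = 416.15 K, T2 = 441.15 K
1/T1 - 1/T2 = 1.3618e-04
ln(t1/t2) = ln(11.6/9.5) = 0.1997
Ea = 8.314 * 0.1997 / 1.3618e-04 = 12193.0732 J/mol
Ea = 12.19 kJ/mol

12.19 kJ/mol


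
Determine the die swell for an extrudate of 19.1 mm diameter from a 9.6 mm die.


Die swell ratio = D_extrudate / D_die
= 19.1 / 9.6
= 1.99

Die swell = 1.99


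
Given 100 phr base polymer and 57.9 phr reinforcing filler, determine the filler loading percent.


Filler % = filler / (rubber + filler) * 100
= 57.9 / (100 + 57.9) * 100
= 57.9 / 157.9 * 100
= 36.67%

36.67%


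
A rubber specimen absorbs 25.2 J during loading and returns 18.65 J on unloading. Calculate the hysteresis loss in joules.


Hysteresis loss = loading - unloading
= 25.2 - 18.65
= 6.55 J

6.55 J


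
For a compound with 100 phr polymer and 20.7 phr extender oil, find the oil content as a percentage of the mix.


Oil % = oil / (100 + oil) * 100
= 20.7 / (100 + 20.7) * 100
= 20.7 / 120.7 * 100
= 17.15%

17.15%


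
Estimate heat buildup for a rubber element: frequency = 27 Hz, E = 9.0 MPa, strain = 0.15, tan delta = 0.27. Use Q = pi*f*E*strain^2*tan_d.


Q = pi * f * E * strain^2 * tan_d
= pi * 27 * 9.0 * 0.15^2 * 0.27
= pi * 27 * 9.0 * 0.0225 * 0.27
= 4.6377

Q = 4.6377


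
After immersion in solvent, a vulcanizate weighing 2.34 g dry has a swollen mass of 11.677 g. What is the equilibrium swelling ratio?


Q = W_swollen / W_dry
Q = 11.677 / 2.34
Q = 4.99

Q = 4.99


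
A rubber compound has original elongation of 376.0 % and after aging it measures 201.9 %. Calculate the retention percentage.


Retention = aged / original * 100
= 201.9 / 376.0 * 100
= 53.7%

53.7%


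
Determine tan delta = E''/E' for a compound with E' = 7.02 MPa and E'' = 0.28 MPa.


tan delta = E'' / E'
= 0.28 / 7.02
= 0.0399

tan delta = 0.0399


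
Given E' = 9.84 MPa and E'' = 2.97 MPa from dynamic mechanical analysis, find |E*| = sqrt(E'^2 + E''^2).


|E*| = sqrt(E'^2 + E''^2)
= sqrt(9.84^2 + 2.97^2)
= sqrt(96.8256 + 8.8209)
= 10.278 MPa

10.278 MPa


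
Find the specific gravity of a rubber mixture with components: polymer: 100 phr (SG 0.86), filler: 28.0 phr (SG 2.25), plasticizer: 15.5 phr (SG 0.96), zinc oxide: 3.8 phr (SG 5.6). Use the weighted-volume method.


Sum of weights = 147.3
Volume contributions:
  polymer: 100/0.86 = 116.2791
  filler: 28.0/2.25 = 12.4444
  plasticizer: 15.5/0.96 = 16.1458
  zinc oxide: 3.8/5.6 = 0.6786
Sum of volumes = 145.5479
SG = 147.3 / 145.5479 = 1.012

SG = 1.012


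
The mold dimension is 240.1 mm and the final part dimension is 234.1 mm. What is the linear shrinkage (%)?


Shrinkage = (mold - part) / mold * 100
= (240.1 - 234.1) / 240.1 * 100
= 6.0 / 240.1 * 100
= 2.5%

2.5%


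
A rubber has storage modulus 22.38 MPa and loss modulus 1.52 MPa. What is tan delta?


tan delta = E'' / E'
= 1.52 / 22.38
= 0.0679

tan delta = 0.0679


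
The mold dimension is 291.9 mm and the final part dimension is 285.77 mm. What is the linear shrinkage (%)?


Shrinkage = (mold - part) / mold * 100
= (291.9 - 285.77) / 291.9 * 100
= 6.13 / 291.9 * 100
= 2.1%

2.1%


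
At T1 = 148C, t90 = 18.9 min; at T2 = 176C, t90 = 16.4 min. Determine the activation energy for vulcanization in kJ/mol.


T1 = 421.15 K, T2 = 449.15 K
1/T1 - 1/T2 = 1.4802e-04
ln(t1/t2) = ln(18.9/16.4) = 0.1419
Ea = 8.314 * 0.1419 / 1.4802e-04 = 7968.9880 J/mol
Ea = 7.97 kJ/mol

7.97 kJ/mol


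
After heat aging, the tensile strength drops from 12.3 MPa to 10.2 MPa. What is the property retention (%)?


Retention = aged / original * 100
= 10.2 / 12.3 * 100
= 82.9%

82.9%


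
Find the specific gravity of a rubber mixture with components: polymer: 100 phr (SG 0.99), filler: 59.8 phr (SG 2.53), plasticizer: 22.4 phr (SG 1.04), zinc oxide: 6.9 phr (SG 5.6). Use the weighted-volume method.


Sum of weights = 189.1
Volume contributions:
  polymer: 100/0.99 = 101.0101
  filler: 59.8/2.53 = 23.6364
  plasticizer: 22.4/1.04 = 21.5385
  zinc oxide: 6.9/5.6 = 1.2321
Sum of volumes = 147.4171
SG = 189.1 / 147.4171 = 1.283

SG = 1.283


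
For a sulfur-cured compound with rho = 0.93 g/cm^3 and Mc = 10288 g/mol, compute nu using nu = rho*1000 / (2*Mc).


nu = rho * 1000 / (2 * Mc)
nu = 0.93 * 1000 / (2 * 10288)
nu = 930.0 / 20576
nu = 0.0452 mol/L

0.0452 mol/L


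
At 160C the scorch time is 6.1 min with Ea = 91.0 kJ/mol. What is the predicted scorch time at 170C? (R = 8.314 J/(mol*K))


Convert temperatures: T1 = 160 + 273.15 = 433.15 K, T2 = 170 + 273.15 = 443.15 K
ts2_new = 6.1 * exp(91000 / 8.314 * (1/443.15 - 1/433.15))
1/T2 - 1/T1 = -5.2097e-05
ts2_new = 3.45 min

3.45 min


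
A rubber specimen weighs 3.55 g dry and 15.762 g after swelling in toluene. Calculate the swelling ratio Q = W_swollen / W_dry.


Q = W_swollen / W_dry
Q = 15.762 / 3.55
Q = 4.44

Q = 4.44


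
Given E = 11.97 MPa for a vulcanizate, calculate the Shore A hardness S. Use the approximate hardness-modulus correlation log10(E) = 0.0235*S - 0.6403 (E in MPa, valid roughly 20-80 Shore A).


log10(E) = 0.0235*S - 0.6403  =>  S = (log10(E) + 0.6403) / 0.0235
log10(11.97) = 1.078094
S = (1.078094 + 0.6403) / 0.0235 = 1.718394 / 0.0235
S = 73.1

Shore A = 73.1


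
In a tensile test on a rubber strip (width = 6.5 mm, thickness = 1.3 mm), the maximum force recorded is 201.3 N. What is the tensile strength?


Area = width * thickness = 6.5 * 1.3 = 8.45 mm^2
TS = force / area = 201.3 / 8.45 = 23.82 MPa

23.82 MPa


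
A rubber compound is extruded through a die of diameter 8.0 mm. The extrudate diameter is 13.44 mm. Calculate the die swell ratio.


Die swell ratio = D_extrudate / D_die
= 13.44 / 8.0
= 1.68

Die swell = 1.68


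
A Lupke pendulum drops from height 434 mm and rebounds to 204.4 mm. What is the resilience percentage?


Resilience = h_rebound / h_drop * 100
= 204.4 / 434 * 100
= 47.1%

47.1%


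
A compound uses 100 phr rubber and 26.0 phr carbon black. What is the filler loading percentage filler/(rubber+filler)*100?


Filler % = filler / (rubber + filler) * 100
= 26.0 / (100 + 26.0) * 100
= 26.0 / 126.0 * 100
= 20.63%

20.63%


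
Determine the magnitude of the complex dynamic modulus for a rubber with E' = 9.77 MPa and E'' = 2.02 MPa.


|E*| = sqrt(E'^2 + E''^2)
= sqrt(9.77^2 + 2.02^2)
= sqrt(95.4529 + 4.0804)
= 9.977 MPa

9.977 MPa


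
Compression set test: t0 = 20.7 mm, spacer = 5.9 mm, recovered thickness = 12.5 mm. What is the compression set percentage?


CS = (t0 - recovered) / (t0 - ts) * 100
= (20.7 - 12.5) / (20.7 - 5.9) * 100
= 8.2 / 14.8 * 100
= 55.4%

55.4%


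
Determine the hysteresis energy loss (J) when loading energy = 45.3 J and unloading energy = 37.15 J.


Hysteresis loss = loading - unloading
= 45.3 - 37.15
= 8.15 J

8.15 J


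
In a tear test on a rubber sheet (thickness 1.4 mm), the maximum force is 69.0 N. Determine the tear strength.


Tear strength = force / thickness
= 69.0 / 1.4
= 49.29 N/mm

49.29 N/mm


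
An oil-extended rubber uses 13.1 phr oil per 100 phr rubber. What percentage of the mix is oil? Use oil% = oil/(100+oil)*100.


Oil % = oil / (100 + oil) * 100
= 13.1 / (100 + 13.1) * 100
= 13.1 / 113.1 * 100
= 11.58%

11.58%


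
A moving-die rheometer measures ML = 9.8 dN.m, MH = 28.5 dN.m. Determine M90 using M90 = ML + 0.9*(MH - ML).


M90 = ML + 0.9 * (MH - ML)
M90 = 9.8 + 0.9 * (28.5 - 9.8)
M90 = 9.8 + 0.9 * 18.7
M90 = 26.63 dN.m

26.63 dN.m


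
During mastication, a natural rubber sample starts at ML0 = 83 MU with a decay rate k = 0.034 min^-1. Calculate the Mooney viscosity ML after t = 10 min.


ML = ML0 * exp(-k * t)
ML = 83 * exp(-0.034 * 10)
ML = 83 * 0.7118
ML = 59.08 MU

59.08 MU


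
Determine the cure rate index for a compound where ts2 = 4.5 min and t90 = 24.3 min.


CRI = 100 / (t90 - ts2)
= 100 / (24.3 - 4.5)
= 100 / 19.8
= 5.05 min^-1

5.05 min^-1


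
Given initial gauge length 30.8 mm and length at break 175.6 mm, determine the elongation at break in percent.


Elongation = (Lf - L0) / L0 * 100
= (175.6 - 30.8) / 30.8 * 100
= 144.8 / 30.8 * 100
= 470.1%

470.1%


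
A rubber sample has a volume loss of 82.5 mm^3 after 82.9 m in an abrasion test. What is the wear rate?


Rate = volume_loss / distance
= 82.5 / 82.9
= 0.995 mm^3/m

0.995 mm^3/m


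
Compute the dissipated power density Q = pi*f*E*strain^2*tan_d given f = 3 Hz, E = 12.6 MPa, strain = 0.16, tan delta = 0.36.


Q = pi * f * E * strain^2 * tan_d
= pi * 3 * 12.6 * 0.16^2 * 0.36
= pi * 3 * 12.6 * 0.0256 * 0.36
= 1.0944

Q = 1.0944


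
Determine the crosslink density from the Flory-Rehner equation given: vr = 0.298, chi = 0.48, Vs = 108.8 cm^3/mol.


ln(1 - vr) = ln(1 - 0.298) = -0.3538
Numerator = -((-0.3538) + 0.298 + 0.48 * 0.298^2) = 0.0132
Denominator = 108.8 * (0.298^(1/3) - 0.298/2) = 56.4609
nu = 0.0132 / 56.4609 = 2.3372e-04 mol/cm^3

2.3372e-04 mol/cm^3


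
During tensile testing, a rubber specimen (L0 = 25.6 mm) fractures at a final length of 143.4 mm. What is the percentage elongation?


Elongation = (Lf - L0) / L0 * 100
= (143.4 - 25.6) / 25.6 * 100
= 117.8 / 25.6 * 100
= 460.2%

460.2%


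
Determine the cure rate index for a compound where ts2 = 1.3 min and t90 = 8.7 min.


CRI = 100 / (t90 - ts2)
= 100 / (8.7 - 1.3)
= 100 / 7.4
= 13.51 min^-1

13.51 min^-1


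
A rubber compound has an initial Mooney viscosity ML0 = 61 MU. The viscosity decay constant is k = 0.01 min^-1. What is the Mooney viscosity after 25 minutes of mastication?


ML = ML0 * exp(-k * t)
ML = 61 * exp(-0.01 * 25)
ML = 61 * 0.7788
ML = 47.51 MU

47.51 MU


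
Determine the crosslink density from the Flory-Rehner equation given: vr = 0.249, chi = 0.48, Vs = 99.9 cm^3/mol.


ln(1 - vr) = ln(1 - 0.249) = -0.2863
Numerator = -((-0.2863) + 0.249 + 0.48 * 0.249^2) = 0.0076
Denominator = 99.9 * (0.249^(1/3) - 0.249/2) = 50.4115
nu = 0.0076 / 50.4115 = 1.5054e-04 mol/cm^3

1.5054e-04 mol/cm^3


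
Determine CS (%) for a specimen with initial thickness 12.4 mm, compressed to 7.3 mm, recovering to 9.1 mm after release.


CS = (t0 - recovered) / (t0 - ts) * 100
= (12.4 - 9.1) / (12.4 - 7.3) * 100
= 3.3 / 5.1 * 100
= 64.7%

64.7%


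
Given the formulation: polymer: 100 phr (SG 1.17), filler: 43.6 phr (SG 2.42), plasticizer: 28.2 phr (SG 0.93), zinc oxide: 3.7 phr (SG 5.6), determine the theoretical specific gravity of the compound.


Sum of weights = 175.5
Volume contributions:
  polymer: 100/1.17 = 85.4701
  filler: 43.6/2.42 = 18.0165
  plasticizer: 28.2/0.93 = 30.3226
  zinc oxide: 3.7/5.6 = 0.6607
Sum of volumes = 134.4699
SG = 175.5 / 134.4699 = 1.305

SG = 1.305


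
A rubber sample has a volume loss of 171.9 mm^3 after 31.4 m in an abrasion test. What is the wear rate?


Rate = volume_loss / distance
= 171.9 / 31.4
= 5.475 mm^3/m

5.475 mm^3/m


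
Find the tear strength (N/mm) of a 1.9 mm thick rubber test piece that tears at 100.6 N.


Tear strength = force / thickness
= 100.6 / 1.9
= 52.95 N/mm

52.95 N/mm


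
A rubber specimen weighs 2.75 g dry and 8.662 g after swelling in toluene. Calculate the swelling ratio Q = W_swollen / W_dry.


Q = W_swollen / W_dry
Q = 8.662 / 2.75
Q = 3.15

Q = 3.15


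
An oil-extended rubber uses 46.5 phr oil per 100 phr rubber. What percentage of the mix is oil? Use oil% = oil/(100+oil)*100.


Oil % = oil / (100 + oil) * 100
= 46.5 / (100 + 46.5) * 100
= 46.5 / 146.5 * 100
= 31.74%

31.74%


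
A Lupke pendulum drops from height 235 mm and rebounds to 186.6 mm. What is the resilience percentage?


Resilience = h_rebound / h_drop * 100
= 186.6 / 235 * 100
= 79.4%

79.4%


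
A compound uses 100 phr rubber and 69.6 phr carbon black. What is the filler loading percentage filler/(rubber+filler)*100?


Filler % = filler / (rubber + filler) * 100
= 69.6 / (100 + 69.6) * 100
= 69.6 / 169.6 * 100
= 41.04%

41.04%


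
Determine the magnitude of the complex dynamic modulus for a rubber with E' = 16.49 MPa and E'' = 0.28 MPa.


|E*| = sqrt(E'^2 + E''^2)
= sqrt(16.49^2 + 0.28^2)
= sqrt(271.9201 + 0.0784)
= 16.492 MPa

16.492 MPa


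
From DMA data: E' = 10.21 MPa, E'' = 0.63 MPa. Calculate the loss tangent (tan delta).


tan delta = E'' / E'
= 0.63 / 10.21
= 0.0617

tan delta = 0.0617


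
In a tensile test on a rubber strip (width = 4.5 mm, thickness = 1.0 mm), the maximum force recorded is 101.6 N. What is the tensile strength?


Area = width * thickness = 4.5 * 1.0 = 4.5 mm^2
TS = force / area = 101.6 / 4.5 = 22.58 MPa

22.58 MPa


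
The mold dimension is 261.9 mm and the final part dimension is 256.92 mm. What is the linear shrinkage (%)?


Shrinkage = (mold - part) / mold * 100
= (261.9 - 256.92) / 261.9 * 100
= 4.98 / 261.9 * 100
= 1.9%

1.9%


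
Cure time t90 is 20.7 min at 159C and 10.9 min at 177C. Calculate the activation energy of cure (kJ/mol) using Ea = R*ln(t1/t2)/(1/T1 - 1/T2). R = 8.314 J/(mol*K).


T1 = 432.15 K, T2 = 450.15 K
1/T1 - 1/T2 = 9.2530e-05
ln(t1/t2) = ln(20.7/10.9) = 0.6414
Ea = 8.314 * 0.6414 / 9.2530e-05 = 57628.6632 J/mol
Ea = 57.63 kJ/mol

57.63 kJ/mol


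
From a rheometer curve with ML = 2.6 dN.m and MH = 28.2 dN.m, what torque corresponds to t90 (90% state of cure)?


M90 = ML + 0.9 * (MH - ML)
M90 = 2.6 + 0.9 * (28.2 - 2.6)
M90 = 2.6 + 0.9 * 25.6
M90 = 25.64 dN.m

25.64 dN.m


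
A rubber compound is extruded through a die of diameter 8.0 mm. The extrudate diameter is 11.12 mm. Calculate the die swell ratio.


Die swell ratio = D_extrudate / D_die
= 11.12 / 8.0
= 1.39

Die swell = 1.39


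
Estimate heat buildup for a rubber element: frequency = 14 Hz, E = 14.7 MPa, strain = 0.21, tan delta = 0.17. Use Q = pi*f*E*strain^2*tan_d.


Q = pi * f * E * strain^2 * tan_d
= pi * 14 * 14.7 * 0.21^2 * 0.17
= pi * 14 * 14.7 * 0.0441 * 0.17
= 4.8471

Q = 4.8471


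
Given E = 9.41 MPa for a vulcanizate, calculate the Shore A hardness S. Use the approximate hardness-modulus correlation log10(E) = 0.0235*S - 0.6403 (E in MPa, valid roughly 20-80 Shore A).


log10(E) = 0.0235*S - 0.6403  =>  S = (log10(E) + 0.6403) / 0.0235
log10(9.41) = 0.973590
S = (0.973590 + 0.6403) / 0.0235 = 1.613890 / 0.0235
S = 68.7

Shore A = 68.7


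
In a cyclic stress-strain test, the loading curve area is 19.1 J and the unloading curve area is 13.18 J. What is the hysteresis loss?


Hysteresis loss = loading - unloading
= 19.1 - 13.18
= 5.92 J

5.92 J


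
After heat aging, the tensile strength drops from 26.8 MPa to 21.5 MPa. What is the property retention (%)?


Retention = aged / original * 100
= 21.5 / 26.8 * 100
= 80.2%

80.2%


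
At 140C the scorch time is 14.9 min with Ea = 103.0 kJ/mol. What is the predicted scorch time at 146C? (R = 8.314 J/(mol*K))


Convert temperatures: T1 = 140 + 273.15 = 413.15 K, T2 = 146 + 273.15 = 419.15 K
ts2_new = 14.9 * exp(103000 / 8.314 * (1/419.15 - 1/413.15))
1/T2 - 1/T1 = -3.4648e-05
ts2_new = 9.7 min

9.7 min


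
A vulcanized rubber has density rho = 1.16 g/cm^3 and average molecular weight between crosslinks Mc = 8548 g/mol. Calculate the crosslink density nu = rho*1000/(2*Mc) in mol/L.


nu = rho * 1000 / (2 * Mc)
nu = 1.16 * 1000 / (2 * 8548)
nu = 1160.0 / 17096
nu = 0.0679 mol/L

0.0679 mol/L
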